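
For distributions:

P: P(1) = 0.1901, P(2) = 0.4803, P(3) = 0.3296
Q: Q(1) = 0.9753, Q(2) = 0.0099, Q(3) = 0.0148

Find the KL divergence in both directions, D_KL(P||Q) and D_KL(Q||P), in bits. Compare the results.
D_KL(P||Q) = 3.7170 bits, D_KL(Q||P) = 2.1791 bits. D_KL(P||Q) is larger than D_KL(Q||P) by 1.5379 bits; the two directions differ.

D_KL(P||Q) = Σ P(x) log₂(P(x)/Q(x))

Computing term by term:
  P(1)·log₂(P(1)/Q(1)) = 0.1901·log₂(0.1901/0.9753) = -0.44846
  P(2)·log₂(P(2)/Q(2)) = 0.4803·log₂(0.4803/0.0099) = 2.68985
  P(3)·log₂(P(3)/Q(3)) = 0.3296·log₂(0.3296/0.0148) = 1.47563

D_KL(P||Q) = -0.44846 + 2.68985 + 1.47563 = 3.71702 ≈ 3.7170 bits

D_KL(Q||P) = Σ Q(x) log₂(Q(x)/P(x))

Computing term by term:
  Q(1)·log₂(Q(1)/P(1)) = 0.9753·log₂(0.9753/0.1901) = 2.30082
  Q(2)·log₂(Q(2)/P(2)) = 0.0099·log₂(0.0099/0.4803) = -0.05544
  Q(3)·log₂(Q(3)/P(3)) = 0.0148·log₂(0.0148/0.3296) = -0.06626

D_KL(Q||P) = 2.30082 - 0.05544 - 0.06626 = 2.17912 ≈ 2.1791 bits

These are NOT equal (difference: 1.5379 bits). KL divergence is asymmetric: D_KL(P||Q) ≠ D_KL(Q||P) in general.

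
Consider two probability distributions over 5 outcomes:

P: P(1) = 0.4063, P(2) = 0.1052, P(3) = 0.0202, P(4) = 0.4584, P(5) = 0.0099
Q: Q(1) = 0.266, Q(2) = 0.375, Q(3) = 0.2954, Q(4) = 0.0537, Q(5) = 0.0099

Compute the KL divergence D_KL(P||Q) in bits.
1.3953 bits

D_KL(P||Q) = Σ P(x) log₂(P(x)/Q(x))

Computing term by term:
  P(1)·log₂(P(1)/Q(1)) = 0.4063·log₂(0.4063/0.266) = 0.24830
  P(2)·log₂(P(2)/Q(2)) = 0.1052·log₂(0.1052/0.375) = -0.19291
  P(3)·log₂(P(3)/Q(3)) = 0.0202·log₂(0.0202/0.2954) = -0.07818
  P(4)·log₂(P(4)/Q(4)) = 0.4584·log₂(0.4584/0.0537) = 1.41811
  P(5)·log₂(P(5)/Q(5)) = 0.0099·log₂(0.0099/0.0099) = 0.00000

D_KL(P||Q) = 0.24830 - 0.19291 - 0.07818 + 1.41811 + 0.00000 = 1.39532 ≈ 1.3953 bits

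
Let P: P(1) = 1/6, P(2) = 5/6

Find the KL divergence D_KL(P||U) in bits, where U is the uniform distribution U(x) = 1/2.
0.3500 bits

U(i) = 1/2 for all i

D_KL(P||U) = Σ P(x) log₂(P(x) / (1/2))
           = Σ P(x) log₂(P(x)) + log₂(2)
           = log₂(2) - H(P)

H(P) = -Σ P(x) log₂(P(x)):
  -P(1)·log₂(P(1)) = -(1/6)·log₂(1/6) = 0.43083
  -P(2)·log₂(P(2)) = -(5/6)·log₂(5/6) = 0.21920
H(P) = 0.43083 + 0.21920 = 0.65003 bits

log₂(2) = 1.00000 bits

D_KL(P||U) = 1.00000 - 0.65003 = 0.34997 ≈ 0.3500 bits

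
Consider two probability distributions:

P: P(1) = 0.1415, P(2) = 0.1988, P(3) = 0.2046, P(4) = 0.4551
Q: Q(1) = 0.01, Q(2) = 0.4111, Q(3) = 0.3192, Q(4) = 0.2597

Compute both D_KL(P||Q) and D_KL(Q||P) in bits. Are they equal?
D_KL(P||Q) = 0.5696 bits, D_KL(Q||P) = 0.3873 bits. No, they are not equal.

D_KL(P||Q) = Σ P(x) log₂(P(x)/Q(x))

Computing term by term:
  P(1)·log₂(P(1)/Q(1)) = 0.1415·log₂(0.1415/0.01) = 0.54092
  P(2)·log₂(P(2)/Q(2)) = 0.1988·log₂(0.1988/0.4111) = -0.20838
  P(3)·log₂(P(3)/Q(3)) = 0.2046·log₂(0.2046/0.3192) = -0.13128
  P(4)·log₂(P(4)/Q(4)) = 0.4551·log₂(0.4551/0.2597) = 0.36833

D_KL(P||Q) = 0.54092 - 0.20838 - 0.13128 + 0.36833 = 0.56959 ≈ 0.5696 bits

D_KL(Q||P) = Σ Q(x) log₂(Q(x)/P(x))

Computing term by term:
  Q(1)·log₂(Q(1)/P(1)) = 0.01·log₂(0.01/0.1415) = -0.03823
  Q(2)·log₂(Q(2)/P(2)) = 0.4111·log₂(0.4111/0.1988) = 0.43090
  Q(3)·log₂(Q(3)/P(3)) = 0.3192·log₂(0.3192/0.2046) = 0.20482
  Q(4)·log₂(Q(4)/P(4)) = 0.2597·log₂(0.2597/0.4551) = -0.21018

D_KL(Q||P) = -0.03823 + 0.43090 + 0.20482 - 0.21018 = 0.38731 ≈ 0.3873 bits

These are NOT equal (difference: 0.1823 bits). KL divergence is asymmetric: D_KL(P||Q) ≠ D_KL(Q||P) in general.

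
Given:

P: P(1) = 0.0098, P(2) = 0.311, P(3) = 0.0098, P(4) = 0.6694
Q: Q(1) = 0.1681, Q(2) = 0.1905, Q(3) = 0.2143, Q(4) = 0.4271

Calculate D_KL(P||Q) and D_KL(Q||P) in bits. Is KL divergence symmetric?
D_KL(P||Q) = 0.5701 bits, D_KL(Q||P) = 1.2315 bits. No, KL divergence is not symmetric.

D_KL(P||Q) = Σ P(x) log₂(P(x)/Q(x))

Computing term by term:
  P(1)·log₂(P(1)/Q(1)) = 0.0098·log₂(0.0098/0.1681) = -0.04018
  P(2)·log₂(P(2)/Q(2)) = 0.311·log₂(0.311/0.1905) = 0.21992
  P(3)·log₂(P(3)/Q(3)) = 0.0098·log₂(0.0098/0.2143) = -0.04362
  P(4)·log₂(P(4)/Q(4)) = 0.6694·log₂(0.6694/0.4271) = 0.43397

D_KL(P||Q) = -0.04018 + 0.21992 - 0.04362 + 0.43397 = 0.57009 ≈ 0.5701 bits

D_KL(Q||P) = Σ Q(x) log₂(Q(x)/P(x))

Computing term by term:
  Q(1)·log₂(Q(1)/P(1)) = 0.1681·log₂(0.1681/0.0098) = 0.68928
  Q(2)·log₂(Q(2)/P(2)) = 0.1905·log₂(0.1905/0.311) = -0.13471
  Q(3)·log₂(Q(3)/P(3)) = 0.2143·log₂(0.2143/0.0098) = 0.95379
  Q(4)·log₂(Q(4)/P(4)) = 0.4271·log₂(0.4271/0.6694) = -0.27689

D_KL(Q||P) = 0.68928 - 0.13471 + 0.95379 - 0.27689 = 1.23147 ≈ 1.2315 bits

These are NOT equal (difference: 0.6614 bits). KL divergence is asymmetric: D_KL(P||Q) ≠ D_KL(Q||P) in general.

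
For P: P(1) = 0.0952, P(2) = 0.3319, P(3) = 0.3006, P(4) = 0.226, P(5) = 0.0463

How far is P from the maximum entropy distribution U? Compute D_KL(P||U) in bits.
0.2594 bits

U(i) = 1/5 for all i

D_KL(P||U) = Σ P(x) log₂(P(x) / (1/5))
           = Σ P(x) log₂(P(x)) + log₂(5)
           = log₂(5) - H(P)

H(P) = -Σ P(x) log₂(P(x)):
  -P(1)·log₂(P(1)) = -(0.0952)·log₂(0.0952) = 0.32300
  -P(2)·log₂(P(2)) = -(0.3319)·log₂(0.3319) = 0.52811
  -P(3)·log₂(P(3)) = -(0.3006)·log₂(0.3006) = 0.52127
  -P(4)·log₂(P(4)) = -(0.226)·log₂(0.226) = 0.48491
  -P(5)·log₂(P(5)) = -(0.0463)·log₂(0.0463) = 0.20524
H(P) = 0.32300 + 0.52811 + 0.52127 + 0.48491 + 0.20524 = 2.06253 bits

log₂(5) = 2.32193 bits

D_KL(P||U) = 2.32193 - 2.06253 = 0.25940 ≈ 0.2594 bits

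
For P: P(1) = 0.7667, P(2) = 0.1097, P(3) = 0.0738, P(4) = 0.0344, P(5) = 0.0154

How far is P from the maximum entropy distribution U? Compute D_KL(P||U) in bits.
1.1409 bits

U(i) = 1/5 for all i

D_KL(P||U) = Σ P(x) log₂(P(x) / (1/5))
           = Σ P(x) log₂(P(x)) + log₂(5)
           = log₂(5) - H(P)

H(P) = -Σ P(x) log₂(P(x)):
  -P(1)·log₂(P(1)) = -(0.7667)·log₂(0.7667) = 0.29385
  -P(2)·log₂(P(2)) = -(0.1097)·log₂(0.1097) = 0.34976
  -P(3)·log₂(P(3)) = -(0.0738)·log₂(0.0738) = 0.27751
  -P(4)·log₂(P(4)) = -(0.0344)·log₂(0.0344) = 0.16723
  -P(5)·log₂(P(5)) = -(0.0154)·log₂(0.0154) = 0.09272
H(P) = 0.29385 + 0.34976 + 0.27751 + 0.16723 + 0.09272 = 1.18107 bits

log₂(5) = 2.32193 bits

D_KL(P||U) = 2.32193 - 1.18107 = 1.14086 ≈ 1.1409 bits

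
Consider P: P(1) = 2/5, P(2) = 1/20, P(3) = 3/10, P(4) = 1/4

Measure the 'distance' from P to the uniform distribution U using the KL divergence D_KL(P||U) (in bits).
0.2340 bits

U(i) = 1/4 for all i

D_KL(P||U) = Σ P(x) log₂(P(x) / (1/4))
           = Σ P(x) log₂(P(x)) + log₂(4)
           = log₂(4) - H(P)

H(P) = -Σ P(x) log₂(P(x)):
  -P(1)·log₂(P(1)) = -(2/5)·log₂(2/5) = 0.52877
  -P(2)·log₂(P(2)) = -(1/20)·log₂(1/20) = 0.21610
  -P(3)·log₂(P(3)) = -(3/10)·log₂(3/10) = 0.52109
  -P(4)·log₂(P(4)) = -(1/4)·log₂(1/4) = 0.50000
H(P) = 0.52877 + 0.21610 + 0.52109 + 0.50000 = 1.76596 bits

log₂(4) = 2.00000 bits

D_KL(P||U) = 2.00000 - 1.76596 = 0.23404 ≈ 0.2340 bits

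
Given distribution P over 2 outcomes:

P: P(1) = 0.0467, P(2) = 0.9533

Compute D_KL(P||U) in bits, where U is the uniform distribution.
0.7278 bits

U(i) = 1/2 for all i

D_KL(P||U) = Σ P(x) log₂(P(x) / (1/2))
           = Σ P(x) log₂(P(x)) + log₂(2)
           = log₂(2) - H(P)

H(P) = -Σ P(x) log₂(P(x)):
  -P(1)·log₂(P(1)) = -(0.0467)·log₂(0.0467) = 0.20643
  -P(2)·log₂(P(2)) = -(0.9533)·log₂(0.9533) = 0.06578
H(P) = 0.20643 + 0.06578 = 0.27221 bits

log₂(2) = 1.00000 bits

D_KL(P||U) = 1.00000 - 0.27221 = 0.72779 ≈ 0.7278 bits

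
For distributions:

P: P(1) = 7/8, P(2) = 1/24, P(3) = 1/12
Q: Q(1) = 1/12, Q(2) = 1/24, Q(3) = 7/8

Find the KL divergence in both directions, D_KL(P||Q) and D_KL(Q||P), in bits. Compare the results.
D_KL(P||Q) = 2.6856 bits, D_KL(Q||P) = 2.6856 bits. The two directions give exactly the same value for this pair.

D_KL(P||Q) = Σ P(x) log₂(P(x)/Q(x))

Computing term by term:
  P(1)·log₂(P(1)/Q(1)) = (7/8)·log₂((7/8)/(1/12)) = 2.96828
  P(2)·log₂(P(2)/Q(2)) = (1/24)·log₂((1/24)/(1/24)) = 0.00000
  P(3)·log₂(P(3)/Q(3)) = (1/12)·log₂((1/12)/(7/8)) = -0.28269

D_KL(P||Q) = 2.96828 + 0.00000 - 0.28269 = 2.68559 ≈ 2.6856 bits

D_KL(Q||P) = Σ Q(x) log₂(Q(x)/P(x))

Computing term by term:
  Q(1)·log₂(Q(1)/P(1)) = (1/12)·log₂((1/12)/(7/8)) = -0.28269
  Q(2)·log₂(Q(2)/P(2)) = (1/24)·log₂((1/24)/(1/24)) = 0.00000
  Q(3)·log₂(Q(3)/P(3)) = (7/8)·log₂((7/8)/(1/12)) = 2.96828

D_KL(Q||P) = -0.28269 + 0.00000 + 2.96828 = 2.68559 ≈ 2.6856 bits

These ARE equal here. Q is P with outcomes relabeled (Q(1) = P(3), Q(3) = P(1)) by a relabeling that is its own inverse, so the two sums contain exactly the same terms in a different order. This is a special case — KL divergence is not symmetric in general: D_KL(P||Q) ≠ D_KL(Q||P) for most P, Q.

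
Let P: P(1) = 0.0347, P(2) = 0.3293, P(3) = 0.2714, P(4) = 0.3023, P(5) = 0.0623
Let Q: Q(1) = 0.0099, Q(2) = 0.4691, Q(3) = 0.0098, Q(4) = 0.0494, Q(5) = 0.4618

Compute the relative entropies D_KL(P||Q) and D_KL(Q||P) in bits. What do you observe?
D_KL(P||Q) = 1.8051 bits, D_KL(Q||P) = 1.3801 bits. The two directions give different values (D_KL(P||Q) exceeds D_KL(Q||P) by 0.4250 bits): KL divergence is asymmetric.

D_KL(P||Q) = Σ P(x) log₂(P(x)/Q(x))

Computing term by term:
  P(1)·log₂(P(1)/Q(1)) = 0.0347·log₂(0.0347/0.0099) = 0.06279
  P(2)·log₂(P(2)/Q(2)) = 0.3293·log₂(0.3293/0.4691) = -0.16811
  P(3)·log₂(P(3)/Q(3)) = 0.2714·log₂(0.2714/0.0098) = 1.30041
  P(4)·log₂(P(4)/Q(4)) = 0.3023·log₂(0.3023/0.0494) = 0.79003
  P(5)·log₂(P(5)/Q(5)) = 0.0623·log₂(0.0623/0.4618) = -0.18004

D_KL(P||Q) = 0.06279 - 0.16811 + 1.30041 + 0.79003 - 0.18004 = 1.80508 ≈ 1.8051 bits

D_KL(Q||P) = Σ Q(x) log₂(Q(x)/P(x))

Computing term by term:
  Q(1)·log₂(Q(1)/P(1)) = 0.0099·log₂(0.0099/0.0347) = -0.01791
  Q(2)·log₂(Q(2)/P(2)) = 0.4691·log₂(0.4691/0.3293) = 0.23947
  Q(3)·log₂(Q(3)/P(3)) = 0.0098·log₂(0.0098/0.2714) = -0.04696
  Q(4)·log₂(Q(4)/P(4)) = 0.0494·log₂(0.0494/0.3023) = -0.12910
  Q(5)·log₂(Q(5)/P(5)) = 0.4618·log₂(0.4618/0.0623) = 1.33459

D_KL(Q||P) = -0.01791 + 0.23947 - 0.04696 - 0.12910 + 1.33459 = 1.38009 ≈ 1.3801 bits

These are NOT equal (difference: 0.4250 bits). KL divergence is asymmetric: D_KL(P||Q) ≠ D_KL(Q||P) in general.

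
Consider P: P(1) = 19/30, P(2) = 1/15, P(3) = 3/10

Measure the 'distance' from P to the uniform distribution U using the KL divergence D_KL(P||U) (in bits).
0.3861 bits

U(i) = 1/3 for all i

D_KL(P||U) = Σ P(x) log₂(P(x) / (1/3))
           = Σ P(x) log₂(P(x)) + log₂(3)
           = log₂(3) - H(P)

H(P) = -Σ P(x) log₂(P(x)):
  -P(1)·log₂(P(1)) = -(19/30)·log₂(19/30) = 0.41734
  -P(2)·log₂(P(2)) = -(1/15)·log₂(1/15) = 0.26046
  -P(3)·log₂(P(3)) = -(3/10)·log₂(3/10) = 0.52109
H(P) = 0.41734 + 0.26046 + 0.52109 = 1.19889 bits

log₂(3) = 1.58496 bits

D_KL(P||U) = 1.58496 - 1.19889 = 0.38607 ≈ 0.3861 bits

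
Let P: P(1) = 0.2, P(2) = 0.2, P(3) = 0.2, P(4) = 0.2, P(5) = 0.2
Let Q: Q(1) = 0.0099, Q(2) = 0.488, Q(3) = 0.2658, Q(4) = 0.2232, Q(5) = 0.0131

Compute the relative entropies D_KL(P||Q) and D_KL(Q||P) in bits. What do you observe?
D_KL(P||Q) = 1.2826 bits, D_KL(Q||P) = 0.6780 bits. The two directions give different values (D_KL(P||Q) exceeds D_KL(Q||P) by 0.6046 bits): KL divergence is asymmetric.

D_KL(P||Q) = Σ P(x) log₂(P(x)/Q(x))

Computing term by term:
  P(1)·log₂(P(1)/Q(1)) = 0.2·log₂(0.2/0.0099) = 0.86729
  P(2)·log₂(P(2)/Q(2)) = 0.2·log₂(0.2/0.488) = -0.25738
  P(3)·log₂(P(3)/Q(3)) = 0.2·log₂(0.2/0.2658) = -0.08207
  P(4)·log₂(P(4)/Q(4)) = 0.2·log₂(0.2/0.2232) = -0.03167
  P(5)·log₂(P(5)/Q(5)) = 0.2·log₂(0.2/0.0131) = 0.78647

D_KL(P||Q) = 0.86729 - 0.25738 - 0.08207 - 0.03167 + 0.78647 = 1.28264 ≈ 1.2826 bits

D_KL(Q||P) = Σ Q(x) log₂(Q(x)/P(x))

Computing term by term:
  Q(1)·log₂(Q(1)/P(1)) = 0.0099·log₂(0.0099/0.2) = -0.04293
  Q(2)·log₂(Q(2)/P(2)) = 0.488·log₂(0.488/0.2) = 0.62800
  Q(3)·log₂(Q(3)/P(3)) = 0.2658·log₂(0.2658/0.2) = 0.10907
  Q(4)·log₂(Q(4)/P(4)) = 0.2232·log₂(0.2232/0.2) = 0.03534
  Q(5)·log₂(Q(5)/P(5)) = 0.0131·log₂(0.0131/0.2) = -0.05151

D_KL(Q||P) = -0.04293 + 0.62800 + 0.10907 + 0.03534 - 0.05151 = 0.67797 ≈ 0.6780 bits

These are NOT equal (difference: 0.6046 bits). KL divergence is asymmetric: D_KL(P||Q) ≠ D_KL(Q||P) in general.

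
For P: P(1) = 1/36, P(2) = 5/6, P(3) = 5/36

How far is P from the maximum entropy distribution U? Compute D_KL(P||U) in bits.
0.8266 bits

U(i) = 1/3 for all i

D_KL(P||U) = Σ P(x) log₂(P(x) / (1/3))
           = Σ P(x) log₂(P(x)) + log₂(3)
           = log₂(3) - H(P)

H(P) = -Σ P(x) log₂(P(x)):
  -P(1)·log₂(P(1)) = -(1/36)·log₂(1/36) = 0.14361
  -P(2)·log₂(P(2)) = -(5/6)·log₂(5/6) = 0.21920
  -P(3)·log₂(P(3)) = -(5/36)·log₂(5/36) = 0.39556
H(P) = 0.14361 + 0.21920 + 0.39556 = 0.75837 bits

log₂(3) = 1.58496 bits

D_KL(P||U) = 1.58496 - 0.75837 = 0.82659 ≈ 0.8266 bits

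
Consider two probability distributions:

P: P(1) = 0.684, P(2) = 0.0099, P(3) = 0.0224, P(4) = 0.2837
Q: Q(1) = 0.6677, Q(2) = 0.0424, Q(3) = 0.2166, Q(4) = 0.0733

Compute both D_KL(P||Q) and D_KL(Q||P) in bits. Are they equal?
D_KL(P||Q) = 0.4836 bits, D_KL(Q||P) = 0.6317 bits. No, they are not equal.

D_KL(P||Q) = Σ P(x) log₂(P(x)/Q(x))

Computing term by term:
  P(1)·log₂(P(1)/Q(1)) = 0.684·log₂(0.684/0.6677) = 0.02380
  P(2)·log₂(P(2)/Q(2)) = 0.0099·log₂(0.0099/0.0424) = -0.02078
  P(3)·log₂(P(3)/Q(3)) = 0.0224·log₂(0.0224/0.2166) = -0.07333
  P(4)·log₂(P(4)/Q(4)) = 0.2837·log₂(0.2837/0.0733) = 0.55392

D_KL(P||Q) = 0.02380 - 0.02078 - 0.07333 + 0.55392 = 0.48361 ≈ 0.4836 bits

D_KL(Q||P) = Σ Q(x) log₂(Q(x)/P(x))

Computing term by term:
  Q(1)·log₂(Q(1)/P(1)) = 0.6677·log₂(0.6677/0.684) = -0.02323
  Q(2)·log₂(Q(2)/P(2)) = 0.0424·log₂(0.0424/0.0099) = 0.08898
  Q(3)·log₂(Q(3)/P(3)) = 0.2166·log₂(0.2166/0.0224) = 0.70903
  Q(4)·log₂(Q(4)/P(4)) = 0.0733·log₂(0.0733/0.2837) = -0.14312

D_KL(Q||P) = -0.02323 + 0.08898 + 0.70903 - 0.14312 = 0.63166 ≈ 0.6317 bits

These are NOT equal (difference: 0.1481 bits). KL divergence is asymmetric: D_KL(P||Q) ≠ D_KL(Q||P) in general.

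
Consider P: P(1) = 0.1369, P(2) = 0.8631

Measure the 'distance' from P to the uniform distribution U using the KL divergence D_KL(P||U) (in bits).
0.4239 bits

U(i) = 1/2 for all i

D_KL(P||U) = Σ P(x) log₂(P(x) / (1/2))
           = Σ P(x) log₂(P(x)) + log₂(2)
           = log₂(2) - H(P)

H(P) = -Σ P(x) log₂(P(x)):
  -P(1)·log₂(P(1)) = -(0.1369)·log₂(0.1369) = 0.39274
  -P(2)·log₂(P(2)) = -(0.8631)·log₂(0.8631) = 0.18332
H(P) = 0.39274 + 0.18332 = 0.57606 bits

log₂(2) = 1.00000 bits

D_KL(P||U) = 1.00000 - 0.57606 = 0.42394 ≈ 0.4239 bits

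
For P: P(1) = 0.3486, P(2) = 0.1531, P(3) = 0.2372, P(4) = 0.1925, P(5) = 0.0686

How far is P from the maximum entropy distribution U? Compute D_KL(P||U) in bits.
0.1623 bits

U(i) = 1/5 for all i

D_KL(P||U) = Σ P(x) log₂(P(x) / (1/5))
           = Σ P(x) log₂(P(x)) + log₂(5)
           = log₂(5) - H(P)

H(P) = -Σ P(x) log₂(P(x)):
  -P(1)·log₂(P(1)) = -(0.3486)·log₂(0.3486) = 0.53000
  -P(2)·log₂(P(2)) = -(0.1531)·log₂(0.1531) = 0.41451
  -P(3)·log₂(P(3)) = -(0.2372)·log₂(0.2372) = 0.49239
  -P(4)·log₂(P(4)) = -(0.1925)·log₂(0.1925) = 0.45759
  -P(5)·log₂(P(5)) = -(0.0686)·log₂(0.0686) = 0.26518
H(P) = 0.53000 + 0.41451 + 0.49239 + 0.45759 + 0.26518 = 2.15967 bits

log₂(5) = 2.32193 bits

D_KL(P||U) = 2.32193 - 2.15967 = 0.16226 ≈ 0.1623 bits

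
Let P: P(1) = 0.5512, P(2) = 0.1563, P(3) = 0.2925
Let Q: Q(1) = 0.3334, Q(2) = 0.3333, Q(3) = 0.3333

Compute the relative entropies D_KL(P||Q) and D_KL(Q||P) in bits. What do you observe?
D_KL(P||Q) = 0.1739 bits, D_KL(Q||P) = 0.1851 bits. The two directions give different values (D_KL(Q||P) exceeds D_KL(P||Q) by 0.0112 bits): KL divergence is asymmetric.

D_KL(P||Q) = Σ P(x) log₂(P(x)/Q(x))

Computing term by term:
  P(1)·log₂(P(1)/Q(1)) = 0.5512·log₂(0.5512/0.3334) = 0.39980
  P(2)·log₂(P(2)/Q(2)) = 0.1563·log₂(0.1563/0.3333) = -0.17076
  P(3)·log₂(P(3)/Q(3)) = 0.2925·log₂(0.2925/0.3333) = -0.05510

D_KL(P||Q) = 0.39980 - 0.17076 - 0.05510 = 0.17394 ≈ 0.1739 bits

D_KL(Q||P) = Σ Q(x) log₂(Q(x)/P(x))

Computing term by term:
  Q(1)·log₂(Q(1)/P(1)) = 0.3334·log₂(0.3334/0.5512) = -0.24182
  Q(2)·log₂(Q(2)/P(2)) = 0.3333·log₂(0.3333/0.1563) = 0.36413
  Q(3)·log₂(Q(3)/P(3)) = 0.3333·log₂(0.3333/0.2925) = 0.06279

D_KL(Q||P) = -0.24182 + 0.36413 + 0.06279 = 0.18510 ≈ 0.1851 bits

These are NOT equal (difference: 0.0112 bits). KL divergence is asymmetric: D_KL(P||Q) ≠ D_KL(Q||P) in general.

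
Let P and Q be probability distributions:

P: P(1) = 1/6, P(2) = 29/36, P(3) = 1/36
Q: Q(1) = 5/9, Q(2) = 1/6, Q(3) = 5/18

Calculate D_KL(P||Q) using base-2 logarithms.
1.4493 bits

D_KL(P||Q) = Σ P(x) log₂(P(x)/Q(x))

Computing term by term:
  P(1)·log₂(P(1)/Q(1)) = (1/6)·log₂((1/6)/(5/9)) = -0.28949
  P(2)·log₂(P(2)/Q(2)) = (29/36)·log₂((29/36)/(1/6)) = 1.83104
  P(3)·log₂(P(3)/Q(3)) = (1/36)·log₂((1/36)/(5/18)) = -0.09228

D_KL(P||Q) = -0.28949 + 1.83104 - 0.09228 = 1.44927 ≈ 1.4493 bits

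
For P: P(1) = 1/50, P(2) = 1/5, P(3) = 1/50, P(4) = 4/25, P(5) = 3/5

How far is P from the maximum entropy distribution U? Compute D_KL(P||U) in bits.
0.7666 bits

U(i) = 1/5 for all i

D_KL(P||U) = Σ P(x) log₂(P(x) / (1/5))
           = Σ P(x) log₂(P(x)) + log₂(5)
           = log₂(5) - H(P)

H(P) = -Σ P(x) log₂(P(x)):
  -P(1)·log₂(P(1)) = -(1/50)·log₂(1/50) = 0.11288
  -P(2)·log₂(P(2)) = -(1/5)·log₂(1/5) = 0.46439
  -P(3)·log₂(P(3)) = -(1/50)·log₂(1/50) = 0.11288
  -P(4)·log₂(P(4)) = -(4/25)·log₂(4/25) = 0.42302
  -P(5)·log₂(P(5)) = -(3/5)·log₂(3/5) = 0.44218
H(P) = 0.11288 + 0.46439 + 0.11288 + 0.42302 + 0.44218 = 1.55535 bits

log₂(5) = 2.32193 bits

D_KL(P||U) = 2.32193 - 1.55535 = 0.76658 ≈ 0.7666 bits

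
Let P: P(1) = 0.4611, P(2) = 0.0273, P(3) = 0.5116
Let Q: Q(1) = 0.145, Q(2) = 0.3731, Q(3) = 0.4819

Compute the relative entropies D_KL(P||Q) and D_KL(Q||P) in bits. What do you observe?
D_KL(P||Q) = 0.7107 bits, D_KL(Q||P) = 1.1240 bits. The two directions give different values (D_KL(Q||P) exceeds D_KL(P||Q) by 0.4133 bits): KL divergence is asymmetric.

D_KL(P||Q) = Σ P(x) log₂(P(x)/Q(x))

Computing term by term:
  P(1)·log₂(P(1)/Q(1)) = 0.4611·log₂(0.4611/0.145) = 0.76959
  P(2)·log₂(P(2)/Q(2)) = 0.0273·log₂(0.0273/0.3731) = -0.10299
  P(3)·log₂(P(3)/Q(3)) = 0.5116·log₂(0.5116/0.4819) = 0.04414

D_KL(P||Q) = 0.76959 - 0.10299 + 0.04414 = 0.71074 ≈ 0.7107 bits

D_KL(Q||P) = Σ Q(x) log₂(Q(x)/P(x))

Computing term by term:
  Q(1)·log₂(Q(1)/P(1)) = 0.145·log₂(0.145/0.4611) = -0.24201
  Q(2)·log₂(Q(2)/P(2)) = 0.3731·log₂(0.3731/0.0273) = 1.40755
  Q(3)·log₂(Q(3)/P(3)) = 0.4819·log₂(0.4819/0.5116) = -0.04158

D_KL(Q||P) = -0.24201 + 1.40755 - 0.04158 = 1.12396 ≈ 1.1240 bits

These are NOT equal (difference: 0.4133 bits). KL divergence is asymmetric: D_KL(P||Q) ≠ D_KL(Q||P) in general.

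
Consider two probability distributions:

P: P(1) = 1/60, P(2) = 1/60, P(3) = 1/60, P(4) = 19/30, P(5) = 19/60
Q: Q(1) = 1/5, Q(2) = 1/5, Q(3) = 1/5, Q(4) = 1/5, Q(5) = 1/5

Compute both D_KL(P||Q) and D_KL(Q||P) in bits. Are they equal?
D_KL(P||Q) = 1.0839 bits, D_KL(Q||P) = 1.6858 bits. No, they are not equal.

D_KL(P||Q) = Σ P(x) log₂(P(x)/Q(x))

Computing term by term:
  P(1)·log₂(P(1)/Q(1)) = (1/60)·log₂((1/60)/(1/5)) = -0.05975
  P(2)·log₂(P(2)/Q(2)) = (1/60)·log₂((1/60)/(1/5)) = -0.05975
  P(3)·log₂(P(3)/Q(3)) = (1/60)·log₂((1/60)/(1/5)) = -0.05975
  P(4)·log₂(P(4)/Q(4)) = (19/30)·log₂((19/30)/(1/5)) = 1.05321
  P(5)·log₂(P(5)/Q(5)) = (19/60)·log₂((19/60)/(1/5)) = 0.20994

D_KL(P||Q) = -0.05975 - 0.05975 - 0.05975 + 1.05321 + 0.20994 = 1.08390 ≈ 1.0839 bits

D_KL(Q||P) = Σ Q(x) log₂(Q(x)/P(x))

Computing term by term:
  Q(1)·log₂(Q(1)/P(1)) = (1/5)·log₂((1/5)/(1/60)) = 0.71699
  Q(2)·log₂(Q(2)/P(2)) = (1/5)·log₂((1/5)/(1/60)) = 0.71699
  Q(3)·log₂(Q(3)/P(3)) = (1/5)·log₂((1/5)/(1/60)) = 0.71699
  Q(4)·log₂(Q(4)/P(4)) = (1/5)·log₂((1/5)/(19/30)) = -0.33259
  Q(5)·log₂(Q(5)/P(5)) = (1/5)·log₂((1/5)/(19/60)) = -0.13259

D_KL(Q||P) = 0.71699 + 0.71699 + 0.71699 - 0.33259 - 0.13259 = 1.68579 ≈ 1.6858 bits

These are NOT equal (difference: 0.6019 bits). KL divergence is asymmetric: D_KL(P||Q) ≠ D_KL(Q||P) in general.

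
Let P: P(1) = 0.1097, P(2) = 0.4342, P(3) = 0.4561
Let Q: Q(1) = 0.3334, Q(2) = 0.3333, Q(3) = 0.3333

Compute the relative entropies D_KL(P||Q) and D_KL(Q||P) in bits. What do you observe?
D_KL(P||Q) = 0.1961 bits, D_KL(Q||P) = 0.2567 bits. The two directions give different values (D_KL(Q||P) exceeds D_KL(P||Q) by 0.0606 bits): KL divergence is asymmetric.

D_KL(P||Q) = Σ P(x) log₂(P(x)/Q(x))

Computing term by term:
  P(1)·log₂(P(1)/Q(1)) = 0.1097·log₂(0.1097/0.3334) = -0.17592
  P(2)·log₂(P(2)/Q(2)) = 0.4342·log₂(0.4342/0.3333) = 0.16566
  P(3)·log₂(P(3)/Q(3)) = 0.4561·log₂(0.4561/0.3333) = 0.20640

D_KL(P||Q) = -0.17592 + 0.16566 + 0.20640 = 0.19614 ≈ 0.1961 bits

D_KL(Q||P) = Σ Q(x) log₂(Q(x)/P(x))

Computing term by term:
  Q(1)·log₂(Q(1)/P(1)) = 0.3334·log₂(0.3334/0.1097) = 0.53467
  Q(2)·log₂(Q(2)/P(2)) = 0.3333·log₂(0.3333/0.4342) = -0.12717
  Q(3)·log₂(Q(3)/P(3)) = 0.3333·log₂(0.3333/0.4561) = -0.15083

D_KL(Q||P) = 0.53467 - 0.12717 - 0.15083 = 0.25667 ≈ 0.2567 bits

These are NOT equal (difference: 0.0606 bits). KL divergence is asymmetric: D_KL(P||Q) ≠ D_KL(Q||P) in general.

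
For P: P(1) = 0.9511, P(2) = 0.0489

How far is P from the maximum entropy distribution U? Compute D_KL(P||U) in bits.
0.7183 bits

U(i) = 1/2 for all i

D_KL(P||U) = Σ P(x) log₂(P(x) / (1/2))
           = Σ P(x) log₂(P(x)) + log₂(2)
           = log₂(2) - H(P)

H(P) = -Σ P(x) log₂(P(x)):
  -P(1)·log₂(P(1)) = -(0.9511)·log₂(0.9511) = 0.06879
  -P(2)·log₂(P(2)) = -(0.0489)·log₂(0.0489) = 0.21291
H(P) = 0.06879 + 0.21291 = 0.28170 bits

log₂(2) = 1.00000 bits

D_KL(P||U) = 1.00000 - 0.28170 = 0.71830 ≈ 0.7183 bits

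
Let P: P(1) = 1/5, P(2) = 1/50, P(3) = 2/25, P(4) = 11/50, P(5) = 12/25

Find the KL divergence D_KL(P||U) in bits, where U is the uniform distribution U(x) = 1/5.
0.4643 bits

U(i) = 1/5 for all i

D_KL(P||U) = Σ P(x) log₂(P(x) / (1/5))
           = Σ P(x) log₂(P(x)) + log₂(5)
           = log₂(5) - H(P)

H(P) = -Σ P(x) log₂(P(x)):
  -P(1)·log₂(P(1)) = -(1/5)·log₂(1/5) = 0.46439
  -P(2)·log₂(P(2)) = -(1/50)·log₂(1/50) = 0.11288
  -P(3)·log₂(P(3)) = -(2/25)·log₂(2/25) = 0.29151
  -P(4)·log₂(P(4)) = -(11/50)·log₂(11/50) = 0.48057
  -P(5)·log₂(P(5)) = -(12/25)·log₂(12/25) = 0.50827
H(P) = 0.46439 + 0.11288 + 0.29151 + 0.48057 + 0.50827 = 1.85762 bits

log₂(5) = 2.32193 bits

D_KL(P||U) = 2.32193 - 1.85762 = 0.46431 ≈ 0.4643 bits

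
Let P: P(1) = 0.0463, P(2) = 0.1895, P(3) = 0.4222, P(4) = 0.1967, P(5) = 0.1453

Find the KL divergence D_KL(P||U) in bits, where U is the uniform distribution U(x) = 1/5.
0.2709 bits

U(i) = 1/5 for all i

D_KL(P||U) = Σ P(x) log₂(P(x) / (1/5))
           = Σ P(x) log₂(P(x)) + log₂(5)
           = log₂(5) - H(P)

H(P) = -Σ P(x) log₂(P(x)):
  -P(1)·log₂(P(1)) = -(0.0463)·log₂(0.0463) = 0.20524
  -P(2)·log₂(P(2)) = -(0.1895)·log₂(0.1895) = 0.45475
  -P(3)·log₂(P(3)) = -(0.4222)·log₂(0.4222) = 0.52522
  -P(4)·log₂(P(4)) = -(0.1967)·log₂(0.1967) = 0.46144
  -P(5)·log₂(P(5)) = -(0.1453)·log₂(0.1453) = 0.40435
H(P) = 0.20524 + 0.45475 + 0.52522 + 0.46144 + 0.40435 = 2.05100 bits

log₂(5) = 2.32193 bits

D_KL(P||U) = 2.32193 - 2.05100 = 0.27093 ≈ 0.2709 bits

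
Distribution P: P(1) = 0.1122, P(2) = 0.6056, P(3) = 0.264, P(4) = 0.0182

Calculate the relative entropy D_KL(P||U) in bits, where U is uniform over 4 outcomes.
0.5953 bits

U(i) = 1/4 for all i

D_KL(P||U) = Σ P(x) log₂(P(x) / (1/4))
           = Σ P(x) log₂(P(x)) + log₂(4)
           = log₂(4) - H(P)

H(P) = -Σ P(x) log₂(P(x)):
  -P(1)·log₂(P(1)) = -(0.1122)·log₂(0.1122) = 0.35409
  -P(2)·log₂(P(2)) = -(0.6056)·log₂(0.6056) = 0.43819
  -P(3)·log₂(P(3)) = -(0.264)·log₂(0.264) = 0.50725
  -P(4)·log₂(P(4)) = -(0.0182)·log₂(0.0182) = 0.10519
H(P) = 0.35409 + 0.43819 + 0.50725 + 0.10519 = 1.40472 bits

log₂(4) = 2.00000 bits

D_KL(P||U) = 2.00000 - 1.40472 = 0.59528 ≈ 0.5953 bits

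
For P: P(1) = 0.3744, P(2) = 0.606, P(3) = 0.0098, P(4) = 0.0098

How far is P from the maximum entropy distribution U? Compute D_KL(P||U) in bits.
0.9007 bits

U(i) = 1/4 for all i

D_KL(P||U) = Σ P(x) log₂(P(x) / (1/4))
           = Σ P(x) log₂(P(x)) + log₂(4)
           = log₂(4) - H(P)

H(P) = -Σ P(x) log₂(P(x)):
  -P(1)·log₂(P(1)) = -(0.3744)·log₂(0.3744) = 0.53065
  -P(2)·log₂(P(2)) = -(0.606)·log₂(0.606) = 0.43790
  -P(3)·log₂(P(3)) = -(0.0098)·log₂(0.0098) = 0.06540
  -P(4)·log₂(P(4)) = -(0.0098)·log₂(0.0098) = 0.06540
H(P) = 0.53065 + 0.43790 + 0.06540 + 0.06540 = 1.09935 bits

log₂(4) = 2.00000 bits

D_KL(P||U) = 2.00000 - 1.09935 = 0.90065 ≈ 0.9007 bits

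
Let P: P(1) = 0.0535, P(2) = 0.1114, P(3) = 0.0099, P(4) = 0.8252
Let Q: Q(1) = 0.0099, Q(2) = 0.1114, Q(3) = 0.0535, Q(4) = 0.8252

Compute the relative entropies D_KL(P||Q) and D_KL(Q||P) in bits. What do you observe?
D_KL(P||Q) = 0.1061 bits, D_KL(Q||P) = 0.1061 bits. The two directions give the same value here, because Q is a self-inverse relabeling of P; in general KL divergence is asymmetric.

D_KL(P||Q) = Σ P(x) log₂(P(x)/Q(x))

Computing term by term:
  P(1)·log₂(P(1)/Q(1)) = 0.0535·log₂(0.0535/0.0099) = 0.13022
  P(2)·log₂(P(2)/Q(2)) = 0.1114·log₂(0.1114/0.1114) = 0.00000
  P(3)·log₂(P(3)/Q(3)) = 0.0099·log₂(0.0099/0.0535) = -0.02410
  P(4)·log₂(P(4)/Q(4)) = 0.8252·log₂(0.8252/0.8252) = 0.00000

D_KL(P||Q) = 0.13022 + 0.00000 - 0.02410 + 0.00000 = 0.10612 ≈ 0.1061 bits

D_KL(Q||P) = Σ Q(x) log₂(Q(x)/P(x))

Computing term by term:
  Q(1)·log₂(Q(1)/P(1)) = 0.0099·log₂(0.0099/0.0535) = -0.02410
  Q(2)·log₂(Q(2)/P(2)) = 0.1114·log₂(0.1114/0.1114) = 0.00000
  Q(3)·log₂(Q(3)/P(3)) = 0.0535·log₂(0.0535/0.0099) = 0.13022
  Q(4)·log₂(Q(4)/P(4)) = 0.8252·log₂(0.8252/0.8252) = 0.00000

D_KL(Q||P) = -0.02410 + 0.00000 + 0.13022 + 0.00000 = 0.10612 ≈ 0.1061 bits

These ARE equal here. Q is P with outcomes relabeled (Q(1) = P(3), Q(3) = P(1)) by a relabeling that is its own inverse, so the two sums contain exactly the same terms in a different order. This is a special case — KL divergence is not symmetric in general: D_KL(P||Q) ≠ D_KL(Q||P) for most P, Q.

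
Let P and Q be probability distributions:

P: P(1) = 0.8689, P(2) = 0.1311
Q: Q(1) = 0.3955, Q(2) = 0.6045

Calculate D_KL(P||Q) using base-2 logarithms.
0.6976 bits

D_KL(P||Q) = Σ P(x) log₂(P(x)/Q(x))

Computing term by term:
  P(1)·log₂(P(1)/Q(1)) = 0.8689·log₂(0.8689/0.3955) = 0.98665
  P(2)·log₂(P(2)/Q(2)) = 0.1311·log₂(0.1311/0.6045) = -0.28909

D_KL(P||Q) = 0.98665 - 0.28909 = 0.69756 ≈ 0.6976 bits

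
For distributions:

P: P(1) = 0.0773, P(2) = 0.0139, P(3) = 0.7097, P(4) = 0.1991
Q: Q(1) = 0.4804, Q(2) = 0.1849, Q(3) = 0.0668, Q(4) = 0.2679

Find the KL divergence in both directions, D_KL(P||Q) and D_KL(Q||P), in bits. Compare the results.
D_KL(P||Q) = 2.0787 bits, D_KL(Q||P) = 1.8435 bits. D_KL(P||Q) is larger than D_KL(Q||P) by 0.2352 bits; the two directions differ.

D_KL(P||Q) = Σ P(x) log₂(P(x)/Q(x))

Computing term by term:
  P(1)·log₂(P(1)/Q(1)) = 0.0773·log₂(0.0773/0.4804) = -0.20374
  P(2)·log₂(P(2)/Q(2)) = 0.0139·log₂(0.0139/0.1849) = -0.05190
  P(3)·log₂(P(3)/Q(3)) = 0.7097·log₂(0.7097/0.0668) = 2.41957
  P(4)·log₂(P(4)/Q(4)) = 0.1991·log₂(0.1991/0.2679) = -0.08525

D_KL(P||Q) = -0.20374 - 0.05190 + 2.41957 - 0.08525 = 2.07868 ≈ 2.0787 bits

D_KL(Q||P) = Σ Q(x) log₂(Q(x)/P(x))

Computing term by term:
  Q(1)·log₂(Q(1)/P(1)) = 0.4804·log₂(0.4804/0.0773) = 1.26619
  Q(2)·log₂(Q(2)/P(2)) = 0.1849·log₂(0.1849/0.0139) = 0.69034
  Q(3)·log₂(Q(3)/P(3)) = 0.0668·log₂(0.0668/0.7097) = -0.22774
  Q(4)·log₂(Q(4)/P(4)) = 0.2679·log₂(0.2679/0.1991) = 0.11472

D_KL(Q||P) = 1.26619 + 0.69034 - 0.22774 + 0.11472 = 1.84351 ≈ 1.8435 bits

These are NOT equal (difference: 0.2352 bits). KL divergence is asymmetric: D_KL(P||Q) ≠ D_KL(Q||P) in general.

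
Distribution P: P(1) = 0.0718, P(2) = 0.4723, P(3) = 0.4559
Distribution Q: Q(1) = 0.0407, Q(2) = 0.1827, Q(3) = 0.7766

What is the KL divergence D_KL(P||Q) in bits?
0.3556 bits

D_KL(P||Q) = Σ P(x) log₂(P(x)/Q(x))

Computing term by term:
  P(1)·log₂(P(1)/Q(1)) = 0.0718·log₂(0.0718/0.0407) = 0.05880
  P(2)·log₂(P(2)/Q(2)) = 0.4723·log₂(0.4723/0.1827) = 0.64716
  P(3)·log₂(P(3)/Q(3)) = 0.4559·log₂(0.4559/0.7766) = -0.35034

D_KL(P||Q) = 0.05880 + 0.64716 - 0.35034 = 0.35562 ≈ 0.3556 bits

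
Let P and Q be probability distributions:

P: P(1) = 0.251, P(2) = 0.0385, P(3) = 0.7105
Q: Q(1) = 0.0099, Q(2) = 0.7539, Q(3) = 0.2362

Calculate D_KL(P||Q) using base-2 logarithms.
2.1343 bits

D_KL(P||Q) = Σ P(x) log₂(P(x)/Q(x))

Computing term by term:
  P(1)·log₂(P(1)/Q(1)) = 0.251·log₂(0.251/0.0099) = 1.17069
  P(2)·log₂(P(2)/Q(2)) = 0.0385·log₂(0.0385/0.7539) = -0.16522
  P(3)·log₂(P(3)/Q(3)) = 0.7105·log₂(0.7105/0.2362) = 1.12886

D_KL(P||Q) = 1.17069 - 0.16522 + 1.12886 = 2.13433 ≈ 2.1343 bits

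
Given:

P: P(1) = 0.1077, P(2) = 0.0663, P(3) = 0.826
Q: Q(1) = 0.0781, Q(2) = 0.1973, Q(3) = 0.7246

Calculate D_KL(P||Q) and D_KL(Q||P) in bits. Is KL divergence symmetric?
D_KL(P||Q) = 0.1017 bits, D_KL(Q||P) = 0.1373 bits. No, KL divergence is not symmetric.

D_KL(P||Q) = Σ P(x) log₂(P(x)/Q(x))

Computing term by term:
  P(1)·log₂(P(1)/Q(1)) = 0.1077·log₂(0.1077/0.0781) = 0.04993
  P(2)·log₂(P(2)/Q(2)) = 0.0663·log₂(0.0663/0.1973) = -0.10431
  P(3)·log₂(P(3)/Q(3)) = 0.826·log₂(0.826/0.7246) = 0.15608

D_KL(P||Q) = 0.04993 - 0.10431 + 0.15608 = 0.10170 ≈ 0.1017 bits

D_KL(Q||P) = Σ Q(x) log₂(Q(x)/P(x))

Computing term by term:
  Q(1)·log₂(Q(1)/P(1)) = 0.0781·log₂(0.0781/0.1077) = -0.03621
  Q(2)·log₂(Q(2)/P(2)) = 0.1973·log₂(0.1973/0.0663) = 0.31041
  Q(3)·log₂(Q(3)/P(3)) = 0.7246·log₂(0.7246/0.826) = -0.13692

D_KL(Q||P) = -0.03621 + 0.31041 - 0.13692 = 0.13728 ≈ 0.1373 bits

These are NOT equal (difference: 0.0356 bits). KL divergence is asymmetric: D_KL(P||Q) ≠ D_KL(Q||P) in general.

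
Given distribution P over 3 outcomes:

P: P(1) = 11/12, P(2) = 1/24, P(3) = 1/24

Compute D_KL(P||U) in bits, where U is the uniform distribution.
1.0878 bits

U(i) = 1/3 for all i

D_KL(P||U) = Σ P(x) log₂(P(x) / (1/3))
           = Σ P(x) log₂(P(x)) + log₂(3)
           = log₂(3) - H(P)

H(P) = -Σ P(x) log₂(P(x)):
  -P(1)·log₂(P(1)) = -(11/12)·log₂(11/12) = 0.11507
  -P(2)·log₂(P(2)) = -(1/24)·log₂(1/24) = 0.19104
  -P(3)·log₂(P(3)) = -(1/24)·log₂(1/24) = 0.19104
H(P) = 0.11507 + 0.19104 + 0.19104 = 0.49715 bits

log₂(3) = 1.58496 bits

D_KL(P||U) = 1.58496 - 0.49715 = 1.08781 ≈ 1.0878 bits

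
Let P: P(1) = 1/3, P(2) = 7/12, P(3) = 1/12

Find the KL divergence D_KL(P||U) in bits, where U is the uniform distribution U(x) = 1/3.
0.3043 bits

U(i) = 1/3 for all i

D_KL(P||U) = Σ P(x) log₂(P(x) / (1/3))
           = Σ P(x) log₂(P(x)) + log₂(3)
           = log₂(3) - H(P)

H(P) = -Σ P(x) log₂(P(x)):
  -P(1)·log₂(P(1)) = -(1/3)·log₂(1/3) = 0.52832
  -P(2)·log₂(P(2)) = -(7/12)·log₂(7/12) = 0.45360
  -P(3)·log₂(P(3)) = -(1/12)·log₂(1/12) = 0.29875
H(P) = 0.52832 + 0.45360 + 0.29875 = 1.28067 bits

log₂(3) = 1.58496 bits

D_KL(P||U) = 1.58496 - 1.28067 = 0.30429 ≈ 0.3043 bits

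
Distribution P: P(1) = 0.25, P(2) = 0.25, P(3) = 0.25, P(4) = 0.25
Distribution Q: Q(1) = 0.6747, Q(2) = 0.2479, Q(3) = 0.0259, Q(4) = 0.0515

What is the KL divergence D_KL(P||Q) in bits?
1.0325 bits

D_KL(P||Q) = Σ P(x) log₂(P(x)/Q(x))

Computing term by term:
  P(1)·log₂(P(1)/Q(1)) = 0.25·log₂(0.25/0.6747) = -0.35808
  P(2)·log₂(P(2)/Q(2)) = 0.25·log₂(0.25/0.2479) = 0.00304
  P(3)·log₂(P(3)/Q(3)) = 0.25·log₂(0.25/0.0259) = 0.81773
  P(4)·log₂(P(4)/Q(4)) = 0.25·log₂(0.25/0.0515) = 0.56982

D_KL(P||Q) = -0.35808 + 0.00304 + 0.81773 + 0.56982 = 1.03251 ≈ 1.0325 bits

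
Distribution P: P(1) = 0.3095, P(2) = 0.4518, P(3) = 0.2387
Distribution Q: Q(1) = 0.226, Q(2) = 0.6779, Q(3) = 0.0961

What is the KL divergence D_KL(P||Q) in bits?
0.1892 bits

D_KL(P||Q) = Σ P(x) log₂(P(x)/Q(x))

Computing term by term:
  P(1)·log₂(P(1)/Q(1)) = 0.3095·log₂(0.3095/0.226) = 0.14039
  P(2)·log₂(P(2)/Q(2)) = 0.4518·log₂(0.4518/0.6779) = -0.26448
  P(3)·log₂(P(3)/Q(3)) = 0.2387·log₂(0.2387/0.0961) = 0.31332

D_KL(P||Q) = 0.14039 - 0.26448 + 0.31332 = 0.18923 ≈ 0.1892 bits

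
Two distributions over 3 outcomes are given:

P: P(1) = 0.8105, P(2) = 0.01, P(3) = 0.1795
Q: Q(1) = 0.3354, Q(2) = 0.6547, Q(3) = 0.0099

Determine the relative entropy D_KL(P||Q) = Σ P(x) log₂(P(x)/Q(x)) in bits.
1.7218 bits

D_KL(P||Q) = Σ P(x) log₂(P(x)/Q(x))

Computing term by term:
  P(1)·log₂(P(1)/Q(1)) = 0.8105·log₂(0.8105/0.3354) = 1.03171
  P(2)·log₂(P(2)/Q(2)) = 0.01·log₂(0.01/0.6547) = -0.06033
  P(3)·log₂(P(3)/Q(3)) = 0.1795·log₂(0.1795/0.0099) = 0.75038

D_KL(P||Q) = 1.03171 - 0.06033 + 0.75038 = 1.72176 ≈ 1.7218 bits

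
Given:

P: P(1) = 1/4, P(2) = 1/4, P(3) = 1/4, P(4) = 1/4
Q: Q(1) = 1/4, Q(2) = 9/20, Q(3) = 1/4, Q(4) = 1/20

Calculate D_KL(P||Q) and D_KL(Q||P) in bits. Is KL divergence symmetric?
D_KL(P||Q) = 0.3685 bits, D_KL(Q||P) = 0.2655 bits. No, KL divergence is not symmetric.

D_KL(P||Q) = Σ P(x) log₂(P(x)/Q(x))

Computing term by term:
  P(1)·log₂(P(1)/Q(1)) = (1/4)·log₂((1/4)/(1/4)) = 0.00000
  P(2)·log₂(P(2)/Q(2)) = (1/4)·log₂((1/4)/(9/20)) = -0.21200
  P(3)·log₂(P(3)/Q(3)) = (1/4)·log₂((1/4)/(1/4)) = 0.00000
  P(4)·log₂(P(4)/Q(4)) = (1/4)·log₂((1/4)/(1/20)) = 0.58048

D_KL(P||Q) = 0.00000 - 0.21200 + 0.00000 + 0.58048 = 0.36848 ≈ 0.3685 bits

D_KL(Q||P) = Σ Q(x) log₂(Q(x)/P(x))

Computing term by term:
  Q(1)·log₂(Q(1)/P(1)) = (1/4)·log₂((1/4)/(1/4)) = 0.00000
  Q(2)·log₂(Q(2)/P(2)) = (9/20)·log₂((9/20)/(1/4)) = 0.38160
  Q(3)·log₂(Q(3)/P(3)) = (1/4)·log₂((1/4)/(1/4)) = 0.00000
  Q(4)·log₂(Q(4)/P(4)) = (1/20)·log₂((1/20)/(1/4)) = -0.11610

D_KL(Q||P) = 0.00000 + 0.38160 + 0.00000 - 0.11610 = 0.26550 ≈ 0.2655 bits

These are NOT equal (difference: 0.1030 bits). KL divergence is asymmetric: D_KL(P||Q) ≠ D_KL(Q||P) in general.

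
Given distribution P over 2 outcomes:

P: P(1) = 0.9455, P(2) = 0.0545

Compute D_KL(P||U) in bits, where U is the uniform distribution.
0.6948 bits

U(i) = 1/2 for all i

D_KL(P||U) = Σ P(x) log₂(P(x) / (1/2))
           = Σ P(x) log₂(P(x)) + log₂(2)
           = log₂(2) - H(P)

H(P) = -Σ P(x) log₂(P(x)):
  -P(1)·log₂(P(1)) = -(0.9455)·log₂(0.9455) = 0.07644
  -P(2)·log₂(P(2)) = -(0.0545)·log₂(0.0545) = 0.22877
H(P) = 0.07644 + 0.22877 = 0.30521 bits

log₂(2) = 1.00000 bits

D_KL(P||U) = 1.00000 - 0.30521 = 0.69479 ≈ 0.6948 bits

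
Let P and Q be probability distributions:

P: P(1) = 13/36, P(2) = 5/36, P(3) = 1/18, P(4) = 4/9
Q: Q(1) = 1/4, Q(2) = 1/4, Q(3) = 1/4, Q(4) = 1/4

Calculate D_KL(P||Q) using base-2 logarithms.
0.3222 bits

D_KL(P||Q) = Σ P(x) log₂(P(x)/Q(x))

Computing term by term:
  P(1)·log₂(P(1)/Q(1)) = (13/36)·log₂((13/36)/(1/4)) = 0.19157
  P(2)·log₂(P(2)/Q(2)) = (5/36)·log₂((5/36)/(1/4)) = -0.11778
  P(3)·log₂(P(3)/Q(3)) = (1/18)·log₂((1/18)/(1/4)) = -0.12055
  P(4)·log₂(P(4)/Q(4)) = (4/9)·log₂((4/9)/(1/4)) = 0.36892

D_KL(P||Q) = 0.19157 - 0.11778 - 0.12055 + 0.36892 = 0.32216 ≈ 0.3222 bits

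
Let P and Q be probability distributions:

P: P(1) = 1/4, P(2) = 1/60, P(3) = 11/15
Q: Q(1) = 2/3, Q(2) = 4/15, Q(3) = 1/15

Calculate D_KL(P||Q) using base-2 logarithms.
2.1165 bits

D_KL(P||Q) = Σ P(x) log₂(P(x)/Q(x))

Computing term by term:
  P(1)·log₂(P(1)/Q(1)) = (1/4)·log₂((1/4)/(2/3)) = -0.35376
  P(2)·log₂(P(2)/Q(2)) = (1/60)·log₂((1/60)/(4/15)) = -0.06667
  P(3)·log₂(P(3)/Q(3)) = (11/15)·log₂((11/15)/(1/15)) = 2.53692

D_KL(P||Q) = -0.35376 - 0.06667 + 2.53692 = 2.11649 ≈ 2.1165 bits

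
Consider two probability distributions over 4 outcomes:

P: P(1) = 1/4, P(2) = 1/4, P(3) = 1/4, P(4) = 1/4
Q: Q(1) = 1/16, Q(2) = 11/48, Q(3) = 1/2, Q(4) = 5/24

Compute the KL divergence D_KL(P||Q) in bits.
0.3471 bits

D_KL(P||Q) = Σ P(x) log₂(P(x)/Q(x))

Computing term by term:
  P(1)·log₂(P(1)/Q(1)) = (1/4)·log₂((1/4)/(1/16)) = 0.50000
  P(2)·log₂(P(2)/Q(2)) = (1/4)·log₂((1/4)/(11/48)) = 0.03138
  P(3)·log₂(P(3)/Q(3)) = (1/4)·log₂((1/4)/(1/2)) = -0.25000
  P(4)·log₂(P(4)/Q(4)) = (1/4)·log₂((1/4)/(5/24)) = 0.06576

D_KL(P||Q) = 0.50000 + 0.03138 - 0.25000 + 0.06576 = 0.34714 ≈ 0.3471 bits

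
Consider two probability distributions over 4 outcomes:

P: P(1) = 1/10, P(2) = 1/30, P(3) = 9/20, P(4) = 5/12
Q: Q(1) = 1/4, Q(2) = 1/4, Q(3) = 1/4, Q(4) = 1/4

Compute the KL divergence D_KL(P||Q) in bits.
0.4596 bits

D_KL(P||Q) = Σ P(x) log₂(P(x)/Q(x))

Computing term by term:
  P(1)·log₂(P(1)/Q(1)) = (1/10)·log₂((1/10)/(1/4)) = -0.13219
  P(2)·log₂(P(2)/Q(2)) = (1/30)·log₂((1/30)/(1/4)) = -0.09690
  P(3)·log₂(P(3)/Q(3)) = (9/20)·log₂((9/20)/(1/4)) = 0.38160
  P(4)·log₂(P(4)/Q(4)) = (5/12)·log₂((5/12)/(1/4)) = 0.30707

D_KL(P||Q) = -0.13219 - 0.09690 + 0.38160 + 0.30707 = 0.45958 ≈ 0.4596 bits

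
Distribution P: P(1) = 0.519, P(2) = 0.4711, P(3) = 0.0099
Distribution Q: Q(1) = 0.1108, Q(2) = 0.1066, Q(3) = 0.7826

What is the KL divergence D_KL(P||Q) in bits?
2.1038 bits

D_KL(P||Q) = Σ P(x) log₂(P(x)/Q(x))

Computing term by term:
  P(1)·log₂(P(1)/Q(1)) = 0.519·log₂(0.519/0.1108) = 1.15622
  P(2)·log₂(P(2)/Q(2)) = 0.4711·log₂(0.4711/0.1066) = 1.00996
  P(3)·log₂(P(3)/Q(3)) = 0.0099·log₂(0.0099/0.7826) = -0.06242

D_KL(P||Q) = 1.15622 + 1.00996 - 0.06242 = 2.10376 ≈ 2.1038 bits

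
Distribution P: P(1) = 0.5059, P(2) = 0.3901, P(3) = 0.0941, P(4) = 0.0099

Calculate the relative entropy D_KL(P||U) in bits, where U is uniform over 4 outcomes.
0.5861 bits

U(i) = 1/4 for all i

D_KL(P||U) = Σ P(x) log₂(P(x) / (1/4))
           = Σ P(x) log₂(P(x)) + log₂(4)
           = log₂(4) - H(P)

H(P) = -Σ P(x) log₂(P(x)):
  -P(1)·log₂(P(1)) = -(0.5059)·log₂(0.5059) = 0.49734
  -P(2)·log₂(P(2)) = -(0.3901)·log₂(0.3901) = 0.52979
  -P(3)·log₂(P(3)) = -(0.0941)·log₂(0.0941) = 0.32085
  -P(4)·log₂(P(4)) = -(0.0099)·log₂(0.0099) = 0.06592
H(P) = 0.49734 + 0.52979 + 0.32085 + 0.06592 = 1.41390 bits

log₂(4) = 2.00000 bits

D_KL(P||U) = 2.00000 - 1.41390 = 0.58610 ≈ 0.5861 bits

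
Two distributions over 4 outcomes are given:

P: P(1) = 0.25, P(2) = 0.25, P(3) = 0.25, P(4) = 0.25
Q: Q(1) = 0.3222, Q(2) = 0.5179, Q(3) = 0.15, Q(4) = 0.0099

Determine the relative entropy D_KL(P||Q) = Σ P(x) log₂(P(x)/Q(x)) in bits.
0.9946 bits

D_KL(P||Q) = Σ P(x) log₂(P(x)/Q(x))

Computing term by term:
  P(1)·log₂(P(1)/Q(1)) = 0.25·log₂(0.25/0.3222) = -0.09151
  P(2)·log₂(P(2)/Q(2)) = 0.25·log₂(0.25/0.5179) = -0.26269
  P(3)·log₂(P(3)/Q(3)) = 0.25·log₂(0.25/0.15) = 0.18424
  P(4)·log₂(P(4)/Q(4)) = 0.25·log₂(0.25/0.0099) = 1.16459

D_KL(P||Q) = -0.09151 - 0.26269 + 0.18424 + 1.16459 = 0.99463 ≈ 0.9946 bits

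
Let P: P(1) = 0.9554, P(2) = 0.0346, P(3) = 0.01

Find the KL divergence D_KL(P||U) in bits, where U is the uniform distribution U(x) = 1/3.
1.2877 bits

U(i) = 1/3 for all i

D_KL(P||U) = Σ P(x) log₂(P(x) / (1/3))
           = Σ P(x) log₂(P(x)) + log₂(3)
           = log₂(3) - H(P)

H(P) = -Σ P(x) log₂(P(x)):
  -P(1)·log₂(P(1)) = -(0.9554)·log₂(0.9554) = 0.06289
  -P(2)·log₂(P(2)) = -(0.0346)·log₂(0.0346) = 0.16792
  -P(3)·log₂(P(3)) = -(0.01)·log₂(0.01) = 0.06644
H(P) = 0.06289 + 0.16792 + 0.06644 = 0.29725 bits

log₂(3) = 1.58496 bits

D_KL(P||U) = 1.58496 - 0.29725 = 1.28771 ≈ 1.2877 bits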